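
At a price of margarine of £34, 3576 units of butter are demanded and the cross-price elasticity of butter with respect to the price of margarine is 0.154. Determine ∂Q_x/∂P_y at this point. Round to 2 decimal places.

ε = (∂Q_x/∂P_y)·(P_y/Q_x) ⇒ ∂Q_x/∂P_y = ε·Q_x/P_y = 0.154 × 3576/34 ≈ 16.20.

16.20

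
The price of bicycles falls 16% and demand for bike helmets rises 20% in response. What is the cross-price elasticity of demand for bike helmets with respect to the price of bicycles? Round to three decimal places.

ε = (%ΔQ of bike helmets) / (%ΔP of bicycles) = (20%) / (-16%) ≈ -1.250.
Negative cross-price elasticity: complements.

-1.250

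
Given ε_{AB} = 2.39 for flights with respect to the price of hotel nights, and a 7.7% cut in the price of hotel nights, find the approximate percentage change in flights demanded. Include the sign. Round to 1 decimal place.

-18.4%

%ΔQ ≈ ε × %ΔP of hotel nights = 2.39 × (-7.7%) = -18.4%.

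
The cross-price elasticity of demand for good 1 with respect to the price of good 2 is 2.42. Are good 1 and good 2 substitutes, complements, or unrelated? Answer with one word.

substitutes

ε = 2.42 > 0, so a higher price of good 2 raises demand for good 1: substitutes.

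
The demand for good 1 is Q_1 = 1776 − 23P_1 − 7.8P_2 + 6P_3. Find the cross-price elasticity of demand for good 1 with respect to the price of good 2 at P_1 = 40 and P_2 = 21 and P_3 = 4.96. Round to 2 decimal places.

At P_1 = 40 and P_2 = 21 and P_3 = 4.96: Q_1 = 721.96.
∂Q_1/∂P_2 = -7.8.
ε = (∂Q_1/∂P_2)(P_2/Q_1) = -7.8 × (21/721.96) ≈ -0.23.
Since ε < 0, good 1 and good 2 are complements.

-0.23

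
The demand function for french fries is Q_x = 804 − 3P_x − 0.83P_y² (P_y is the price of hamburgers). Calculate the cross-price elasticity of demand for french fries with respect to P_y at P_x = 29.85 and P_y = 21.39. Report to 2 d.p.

At P_x = 29.85 and P_y = 21.39: Q_x = 334.698.
∂Q_x/∂P_y = -1.66P_y = -1.66(21.39) = -35.5074.
ε = (∂Q_x/∂P_y)(P_y/Q_x) = -35.5074 × (21.39/334.698) ≈ -2.27.
ε < 0: complements.

-2.27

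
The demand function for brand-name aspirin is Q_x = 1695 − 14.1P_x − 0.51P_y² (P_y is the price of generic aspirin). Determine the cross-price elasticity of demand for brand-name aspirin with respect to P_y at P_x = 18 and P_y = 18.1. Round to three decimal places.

At P_x = 18 and P_y = 18.1: Q_x = 1274.119.
∂Q_x/∂P_y = -1.02P_y = -1.02(18.1) = -18.4620.
ε = (∂Q_x/∂P_y)(P_y/Q_x) = -18.4620 × (18.1/1274.119) ≈ -0.262.

-0.262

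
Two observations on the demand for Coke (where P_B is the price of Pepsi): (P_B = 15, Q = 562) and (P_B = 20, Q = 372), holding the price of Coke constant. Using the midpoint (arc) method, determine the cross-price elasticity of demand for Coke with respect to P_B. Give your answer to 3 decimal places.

ΔQ_A = 372 − 562 = -190; ΔP_B = 20 − 15 = 5.
Midpoints: Q̄_A = 467.0, P̄_B = 17.50.
ε = (ΔQ_A/Q̄_A)/(ΔP_B/P̄_B) = (-190/467.0)/(5/17.50) ≈ -1.424.
ε < 0: Coke and Pepsi are complements.

-1.424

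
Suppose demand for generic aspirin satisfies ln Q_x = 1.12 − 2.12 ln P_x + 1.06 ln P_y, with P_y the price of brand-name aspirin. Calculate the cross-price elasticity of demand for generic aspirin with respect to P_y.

1.06

In a log-linear (constant-elasticity) demand function, the coefficient on ln P_y is the cross-price elasticity.
ε = 1.06. Positive, so generic aspirin and brand-name aspirin are substitutes.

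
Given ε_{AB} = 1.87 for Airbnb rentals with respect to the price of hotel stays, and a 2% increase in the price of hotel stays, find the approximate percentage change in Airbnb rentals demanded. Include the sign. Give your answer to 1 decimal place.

%ΔQ ≈ ε × %ΔP of hotel stays = 1.87 × (2%) = 3.7%.

3.7%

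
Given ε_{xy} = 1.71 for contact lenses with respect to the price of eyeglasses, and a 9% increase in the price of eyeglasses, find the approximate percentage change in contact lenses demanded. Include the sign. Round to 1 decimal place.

15.4%

%ΔQ ≈ ε × %ΔP of eyeglasses = 1.71 × (9%) = 15.4%.
Demand for contact lenses rises by about 15.4%.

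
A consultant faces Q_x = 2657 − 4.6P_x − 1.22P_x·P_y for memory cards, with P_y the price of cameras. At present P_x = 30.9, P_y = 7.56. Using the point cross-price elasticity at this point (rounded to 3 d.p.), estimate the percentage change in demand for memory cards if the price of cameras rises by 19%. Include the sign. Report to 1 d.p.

-2.4%

At P_x = 30.9, P_y = 7.56: Q_x = 2229.863.
∂Q_x/∂P_y = -1.22P_x = -37.6980.
ε = (∂Q_x/∂P_y)(P_y/Q_x) = -37.6980 × 7.56/2229.863 ≈ -0.128.
%ΔQ_x ≈ ε × %ΔP_y = -0.128 × (19%) = -2.4%.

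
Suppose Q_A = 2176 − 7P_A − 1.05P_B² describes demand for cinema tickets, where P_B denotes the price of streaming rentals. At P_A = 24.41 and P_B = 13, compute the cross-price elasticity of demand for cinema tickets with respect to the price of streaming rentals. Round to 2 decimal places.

At P_A = 24.41 and P_B = 13: Q_A = 1827.68.
∂Q_A/∂P_B = -2.1P_B = -2.1(13) = -27.3000.
ε = (∂Q_A/∂P_B)(P_B/Q_A) = -27.3000 × (13/1827.68) ≈ -0.19.
ε < 0: complements.

-0.19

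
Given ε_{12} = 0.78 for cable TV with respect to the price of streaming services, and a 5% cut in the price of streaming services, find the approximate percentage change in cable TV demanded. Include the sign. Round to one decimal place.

-3.9%

%ΔQ ≈ ε × %ΔP of streaming services = 0.78 × (-5%) = -3.9%.
Demand for cable TV falls by about 3.9%.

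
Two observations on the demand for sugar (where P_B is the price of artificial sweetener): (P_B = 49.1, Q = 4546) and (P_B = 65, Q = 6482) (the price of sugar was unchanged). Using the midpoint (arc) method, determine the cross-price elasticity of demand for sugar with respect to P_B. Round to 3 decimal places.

1.260

ΔQ_A = 6482 − 4546 = 1936; ΔP_B = 65 − 49.1 = 15.9.
Midpoints: Q̄_A = 5514.0, P̄_B = 57.05.
ε = (ΔQ_A/Q̄_A)/(ΔP_B/P̄_B) = (1936/5514.0)/(15.9/57.05) ≈ 1.260.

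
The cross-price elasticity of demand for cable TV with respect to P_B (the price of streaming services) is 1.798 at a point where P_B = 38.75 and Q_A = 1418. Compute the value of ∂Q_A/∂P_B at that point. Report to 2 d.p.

65.80

ε = (∂Q_A/∂P_B)·(P_B/Q_A) ⇒ ∂Q_A/∂P_B = ε·Q_A/P_B = 1.798 × 1418/38.75 ≈ 65.80.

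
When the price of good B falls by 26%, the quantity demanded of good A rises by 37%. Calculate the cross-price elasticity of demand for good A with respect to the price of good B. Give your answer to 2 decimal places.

-1.42

ε = (%ΔQ of good A) / (%ΔP of good B) = (37%) / (-26%) ≈ -1.42.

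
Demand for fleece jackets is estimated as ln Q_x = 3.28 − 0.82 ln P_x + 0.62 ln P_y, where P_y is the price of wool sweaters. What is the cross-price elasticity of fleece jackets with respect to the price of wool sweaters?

In a log-linear (constant-elasticity) demand function, the coefficient on ln P_y is the cross-price elasticity.
ε = 0.62. Positive, so fleece jackets and wool sweaters are substitutes.

0.62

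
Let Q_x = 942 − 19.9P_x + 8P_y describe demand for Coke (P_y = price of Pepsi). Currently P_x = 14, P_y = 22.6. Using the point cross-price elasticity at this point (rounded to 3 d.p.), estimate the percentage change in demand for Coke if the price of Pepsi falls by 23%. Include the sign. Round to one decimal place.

At P_x = 14, P_y = 22.6: Q_x = 844.2.
∂Q_x/∂P_y = 8.
ε = (∂Q_x/∂P_y)(P_y/Q_x) = 8.0000 × 22.6/844.2 ≈ 0.214.
%ΔQ_x ≈ ε × %ΔP_y = 0.214 × (-23%) = -4.9%.

-4.9%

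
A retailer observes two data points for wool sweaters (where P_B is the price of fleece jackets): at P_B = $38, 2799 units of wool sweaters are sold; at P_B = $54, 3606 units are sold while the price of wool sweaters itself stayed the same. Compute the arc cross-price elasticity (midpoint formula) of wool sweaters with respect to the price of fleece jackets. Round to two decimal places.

ΔQ_A = 3606 − 2799 = 807; ΔP_B = 54 − 38 = 16.
Midpoints: Q̄_A = 3202.5, P̄_B = 46.00.
ε = (ΔQ_A/Q̄_A)/(ΔP_B/P̄_B) = (807/3202.5)/(16/46.00) ≈ 0.72.
ε > 0: wool sweaters and fleece jackets are substitutes.

0.72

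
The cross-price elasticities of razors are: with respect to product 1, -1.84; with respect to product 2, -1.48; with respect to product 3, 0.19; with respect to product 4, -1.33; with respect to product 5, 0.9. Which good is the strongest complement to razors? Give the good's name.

Complements have ε < 0. The most negative value is -1.84 (product 1).

product 1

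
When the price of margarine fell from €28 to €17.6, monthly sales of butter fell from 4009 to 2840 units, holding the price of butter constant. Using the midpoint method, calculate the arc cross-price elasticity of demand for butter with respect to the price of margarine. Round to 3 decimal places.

ΔQ_A = 2840 − 4009 = -1169; ΔP_B = 17.6 − 28 = -10.4.
Midpoints: Q̄_A = 3424.5, P̄_B = 22.80.
ε = (ΔQ_A/Q̄_A)/(ΔP_B/P̄_B) = (-1169/3424.5)/(-10.4/22.80) ≈ 0.748.

0.748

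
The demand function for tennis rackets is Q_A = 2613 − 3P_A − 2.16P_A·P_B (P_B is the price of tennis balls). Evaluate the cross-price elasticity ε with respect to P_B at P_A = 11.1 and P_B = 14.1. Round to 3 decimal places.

At P_A = 11.1 and P_B = 14.1: Q_A = 2241.638.
∂Q_A/∂P_B = -2.16P_A = -2.16(11.1) = -23.9760.
ε = (∂Q_A/∂P_B)(P_B/Q_A) = -23.9760 × (14.1/2241.638) ≈ -0.151.
ε < 0: complements.

-0.151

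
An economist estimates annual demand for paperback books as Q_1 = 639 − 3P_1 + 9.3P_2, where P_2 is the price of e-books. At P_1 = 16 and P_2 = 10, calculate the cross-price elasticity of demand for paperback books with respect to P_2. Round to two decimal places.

At P_1 = 16 and P_2 = 10: Q_1 = 684.
∂Q_1/∂P_2 = 9.3.
ε = (∂Q_1/∂P_2)(P_2/Q_1) = 9.3 × (10/684) ≈ 0.14.
Since ε > 0, paperback books and e-books are substitutes.

0.14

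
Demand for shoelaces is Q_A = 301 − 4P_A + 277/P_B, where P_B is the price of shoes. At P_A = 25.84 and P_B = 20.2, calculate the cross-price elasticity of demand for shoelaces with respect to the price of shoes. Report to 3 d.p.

At P_A = 25.84 and P_B = 20.2: Q_A = 211.353.
∂Q_A/∂P_B = −277/P_B² = -0.6789.
ε = (∂Q_A/∂P_B)(P_B/Q_A) = -0.6789 × (20.2/211.353) ≈ -0.065.
ε < 0: complements.

-0.065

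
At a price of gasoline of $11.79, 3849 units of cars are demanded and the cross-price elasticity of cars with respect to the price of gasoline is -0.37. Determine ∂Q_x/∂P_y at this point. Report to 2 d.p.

-120.79

ε = (∂Q_x/∂P_y)·(P_y/Q_x) ⇒ ∂Q_x/∂P_y = ε·Q_x/P_y = -0.37 × 3849/11.79 ≈ -120.79.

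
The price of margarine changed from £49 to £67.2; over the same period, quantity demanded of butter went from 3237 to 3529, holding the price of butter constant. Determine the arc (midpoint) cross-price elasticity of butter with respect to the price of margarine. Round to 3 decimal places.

ΔQ_A = 3529 − 3237 = 292; ΔP_B = 67.2 − 49 = 18.2.
Midpoints: Q̄_A = 3383.0, P̄_B = 58.10.
ε = (ΔQ_A/Q̄_A)/(ΔP_B/P̄_B) = (292/3383.0)/(18.2/58.10) ≈ 0.276.
ε > 0: butter and margarine are substitutes.

0.276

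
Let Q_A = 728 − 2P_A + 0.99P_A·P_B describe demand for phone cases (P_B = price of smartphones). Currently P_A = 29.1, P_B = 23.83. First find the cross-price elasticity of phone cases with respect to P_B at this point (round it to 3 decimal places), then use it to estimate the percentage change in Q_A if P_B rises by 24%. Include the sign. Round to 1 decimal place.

12.1%

At P_A = 29.1, P_B = 23.83: Q_A = 1356.318.
∂Q_A/∂P_B = 0.99P_A = 28.8090.
ε = (∂Q_A/∂P_B)(P_B/Q_A) = 28.8090 × 23.83/1356.318 ≈ 0.506.
%ΔQ_A ≈ ε × %ΔP_B = 0.506 × (24%) = 12.1%.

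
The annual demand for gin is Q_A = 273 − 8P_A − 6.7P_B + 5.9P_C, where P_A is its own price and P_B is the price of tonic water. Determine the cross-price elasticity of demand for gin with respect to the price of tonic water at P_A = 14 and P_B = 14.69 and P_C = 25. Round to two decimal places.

-0.47

At P_A = 14 and P_B = 14.69 and P_C = 25: Q_A = 210.077.
∂Q_A/∂P_B = -6.7.
ε = (∂Q_A/∂P_B)(P_B/Q_A) = -6.7 × (14.69/210.077) ≈ -0.47.
Since ε < 0, gin and tonic water are complements.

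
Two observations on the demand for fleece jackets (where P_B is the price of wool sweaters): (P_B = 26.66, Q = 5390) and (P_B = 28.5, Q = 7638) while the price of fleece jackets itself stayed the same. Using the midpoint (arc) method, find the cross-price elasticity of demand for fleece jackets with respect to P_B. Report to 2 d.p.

ΔQ_A = 7638 − 5390 = 2248; ΔP_B = 28.5 − 26.66 = 1.84.
Midpoints: Q̄_A = 6514.0, P̄_B = 27.58.
ε = (ΔQ_A/Q̄_A)/(ΔP_B/P̄_B) = (2248/6514.0)/(1.84/27.58) ≈ 5.17.
ε > 0: fleece jackets and wool sweaters are substitutes.

5.17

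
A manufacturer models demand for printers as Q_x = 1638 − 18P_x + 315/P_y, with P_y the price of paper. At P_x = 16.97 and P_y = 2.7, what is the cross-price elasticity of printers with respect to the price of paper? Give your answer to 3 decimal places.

At P_x = 16.97 and P_y = 2.7: Q_x = 1449.207.
∂Q_x/∂P_y = −315/P_y² = -43.2099.
ε = (∂Q_x/∂P_y)(P_y/Q_x) = -43.2099 × (2.7/1449.207) ≈ -0.081.
ε < 0: complements.

-0.081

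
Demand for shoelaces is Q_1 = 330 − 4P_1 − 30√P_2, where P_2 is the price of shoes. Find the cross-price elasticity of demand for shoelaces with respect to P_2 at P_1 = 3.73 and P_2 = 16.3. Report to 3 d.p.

At P_1 = 3.73 and P_2 = 16.3: Q_1 = 193.960.
∂Q_1/∂P_2 = -30/(2√P_2) = -30/(2√16.3) = -3.7153.
ε = (∂Q_1/∂P_2)(P_2/Q_1) = -3.7153 × (16.3/193.960) ≈ -0.312.
ε < 0: complements.

-0.312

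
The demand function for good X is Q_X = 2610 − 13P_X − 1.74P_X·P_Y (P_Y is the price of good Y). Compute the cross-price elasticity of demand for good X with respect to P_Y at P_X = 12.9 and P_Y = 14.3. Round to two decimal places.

-0.15

At P_X = 12.9 and P_Y = 14.3: Q_X = 2121.322.
∂Q_X/∂P_Y = -1.74P_X = -1.74(12.9) = -22.4460.
ε = (∂Q_X/∂P_Y)(P_Y/Q_X) = -22.4460 × (14.3/2121.322) ≈ -0.15.
ε < 0: complements.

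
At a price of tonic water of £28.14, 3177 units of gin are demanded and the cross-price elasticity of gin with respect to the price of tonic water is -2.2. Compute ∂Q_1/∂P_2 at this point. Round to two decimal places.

ε = (∂Q_1/∂P_2)·(P_2/Q_1) ⇒ ∂Q_1/∂P_2 = ε·Q_1/P_2 = -2.2 × 3177/28.14 ≈ -248.38.

-248.38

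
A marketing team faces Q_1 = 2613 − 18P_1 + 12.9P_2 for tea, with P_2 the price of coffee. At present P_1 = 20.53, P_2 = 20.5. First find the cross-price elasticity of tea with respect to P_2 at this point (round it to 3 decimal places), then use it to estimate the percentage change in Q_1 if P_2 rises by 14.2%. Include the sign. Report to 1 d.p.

1.5%

At P_1 = 20.53, P_2 = 20.5: Q_1 = 2507.91.
∂Q_1/∂P_2 = 12.9.
ε = (∂Q_1/∂P_2)(P_2/Q_1) = 12.9000 × 20.5/2507.91 ≈ 0.105.
%ΔQ_1 ≈ ε × %ΔP_2 = 0.105 × (14.2%) = 1.5%.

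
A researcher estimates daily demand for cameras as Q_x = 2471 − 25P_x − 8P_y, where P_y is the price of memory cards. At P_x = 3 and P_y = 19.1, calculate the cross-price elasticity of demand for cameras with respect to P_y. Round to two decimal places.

At P_x = 3 and P_y = 19.1: Q_x = 2243.2.
∂Q_x/∂P_y = -8.
ε = (∂Q_x/∂P_y)(P_y/Q_x) = -8 × (19.1/2243.2) ≈ -0.07.

-0.07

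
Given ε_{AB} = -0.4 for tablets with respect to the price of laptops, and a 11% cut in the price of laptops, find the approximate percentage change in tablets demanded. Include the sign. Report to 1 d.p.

4.4%

%ΔQ ≈ ε × %ΔP of laptops = -0.4 × (-11%) = 4.4%.
Demand for tablets rises by about 4.4%.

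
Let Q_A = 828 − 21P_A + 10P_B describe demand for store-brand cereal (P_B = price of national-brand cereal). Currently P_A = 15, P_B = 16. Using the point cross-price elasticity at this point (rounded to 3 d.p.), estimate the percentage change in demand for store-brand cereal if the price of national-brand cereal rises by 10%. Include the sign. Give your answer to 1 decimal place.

At P_A = 15, P_B = 16: Q_A = 673.
∂Q_A/∂P_B = 10.
ε = (∂Q_A/∂P_B)(P_B/Q_A) = 10.0000 × 16/673 ≈ 0.238.
%ΔQ_A ≈ ε × %ΔP_B = 0.238 × (10%) = 2.4%.

2.4%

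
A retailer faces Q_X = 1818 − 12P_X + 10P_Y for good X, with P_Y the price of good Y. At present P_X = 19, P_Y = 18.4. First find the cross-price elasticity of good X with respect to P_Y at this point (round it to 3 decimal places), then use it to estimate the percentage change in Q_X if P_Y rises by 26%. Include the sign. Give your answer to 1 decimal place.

2.7%

At P_X = 19, P_Y = 18.4: Q_X = 1774.
∂Q_X/∂P_Y = 10.
ε = (∂Q_X/∂P_Y)(P_Y/Q_X) = 10.0000 × 18.4/1774 ≈ 0.104.
%ΔQ_X ≈ ε × %ΔP_Y = 0.104 × (26%) = 2.7%.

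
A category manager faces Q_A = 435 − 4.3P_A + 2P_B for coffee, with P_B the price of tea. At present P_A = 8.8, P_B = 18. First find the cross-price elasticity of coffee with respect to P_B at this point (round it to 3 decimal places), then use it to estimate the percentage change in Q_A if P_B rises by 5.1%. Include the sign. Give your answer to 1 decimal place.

At P_A = 8.8, P_B = 18: Q_A = 433.16.
∂Q_A/∂P_B = 2.
ε = (∂Q_A/∂P_B)(P_B/Q_A) = 2.0000 × 18/433.16 ≈ 0.083.
%ΔQ_A ≈ ε × %ΔP_B = 0.083 × (5.1%) = 0.4%.

0.4%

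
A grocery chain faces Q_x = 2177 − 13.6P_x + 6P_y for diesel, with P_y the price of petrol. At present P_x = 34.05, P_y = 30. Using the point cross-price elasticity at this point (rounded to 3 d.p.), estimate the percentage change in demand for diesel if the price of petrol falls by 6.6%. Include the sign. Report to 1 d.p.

At P_x = 34.05, P_y = 30: Q_x = 1893.92.
∂Q_x/∂P_y = 6.
ε = (∂Q_x/∂P_y)(P_y/Q_x) = 6.0000 × 30/1893.92 ≈ 0.095.
%ΔQ_x ≈ ε × %ΔP_y = 0.095 × (-6.6%) = -0.6%.

-0.6%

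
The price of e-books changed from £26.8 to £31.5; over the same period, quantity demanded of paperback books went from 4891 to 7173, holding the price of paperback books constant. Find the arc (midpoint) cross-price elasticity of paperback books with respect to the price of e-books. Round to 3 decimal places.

ΔQ_A = 7173 − 4891 = 2282; ΔP_B = 31.5 − 26.8 = 4.7.
Midpoints: Q̄_A = 6032.0, P̄_B = 29.15.
ε = (ΔQ_A/Q̄_A)/(ΔP_B/P̄_B) = (2282/6032.0)/(4.7/29.15) ≈ 2.346.
ε > 0: paperback books and e-books are substitutes.

2.346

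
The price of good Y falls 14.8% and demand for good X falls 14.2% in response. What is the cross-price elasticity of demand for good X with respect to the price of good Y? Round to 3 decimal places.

ε = (%ΔQ of good X) / (%ΔP of good Y) = (-14.2%) / (-14.8%) ≈ 0.959.

0.959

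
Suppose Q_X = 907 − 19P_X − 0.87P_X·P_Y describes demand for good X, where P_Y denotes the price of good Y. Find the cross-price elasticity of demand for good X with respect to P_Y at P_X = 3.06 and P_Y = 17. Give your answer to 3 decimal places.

At P_X = 3.06 and P_Y = 17: Q_X = 803.603.
∂Q_X/∂P_Y = -0.87P_X = -0.87(3.06) = -2.6622.
ε = (∂Q_X/∂P_Y)(P_Y/Q_X) = -2.6622 × (17/803.603) ≈ -0.056.

-0.056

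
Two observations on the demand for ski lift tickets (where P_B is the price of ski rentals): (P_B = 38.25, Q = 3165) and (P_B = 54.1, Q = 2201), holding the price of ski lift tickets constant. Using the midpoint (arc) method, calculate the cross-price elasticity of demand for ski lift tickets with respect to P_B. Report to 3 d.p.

-1.047

ΔQ_A = 2201 − 3165 = -964; ΔP_B = 54.1 − 38.25 = 15.85.
Midpoints: Q̄_A = 2683.0, P̄_B = 46.17.
ε = (ΔQ_A/Q̄_A)/(ΔP_B/P̄_B) = (-964/2683.0)/(15.85/46.17) ≈ -1.047.
ε < 0: ski lift tickets and ski rentals are complements.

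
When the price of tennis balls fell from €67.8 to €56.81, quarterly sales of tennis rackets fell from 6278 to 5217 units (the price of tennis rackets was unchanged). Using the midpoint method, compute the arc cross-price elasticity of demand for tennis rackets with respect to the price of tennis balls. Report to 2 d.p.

ΔQ_A = 5217 − 6278 = -1061; ΔP_B = 56.81 − 67.8 = -10.99.
Midpoints: Q̄_A = 5747.5, P̄_B = 62.30.
ε = (ΔQ_A/Q̄_A)/(ΔP_B/P̄_B) = (-1061/5747.5)/(-10.99/62.30) ≈ 1.05.

1.05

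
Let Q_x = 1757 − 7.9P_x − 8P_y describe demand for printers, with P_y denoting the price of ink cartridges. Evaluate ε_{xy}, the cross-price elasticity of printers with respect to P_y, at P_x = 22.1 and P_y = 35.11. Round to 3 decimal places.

At P_x = 22.1 and P_y = 35.11: Q_x = 1301.53.
∂Q_x/∂P_y = -8.
ε = (∂Q_x/∂P_y)(P_y/Q_x) = -8 × (35.11/1301.53) ≈ -0.216.

-0.216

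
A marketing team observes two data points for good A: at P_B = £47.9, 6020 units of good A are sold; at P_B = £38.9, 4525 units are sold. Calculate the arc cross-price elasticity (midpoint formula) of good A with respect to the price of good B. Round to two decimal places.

ΔQ_A = 4525 − 6020 = -1495; ΔP_B = 38.9 − 47.9 = -9.
Midpoints: Q̄_A = 5272.5, P̄_B = 43.40.
ε = (ΔQ_A/Q̄_A)/(ΔP_B/P̄_B) = (-1495/5272.5)/(-9/43.40) ≈ 1.37.

1.37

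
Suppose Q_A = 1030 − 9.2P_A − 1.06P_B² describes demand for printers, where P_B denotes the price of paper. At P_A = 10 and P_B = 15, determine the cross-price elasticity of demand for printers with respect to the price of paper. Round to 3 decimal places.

-0.682

At P_A = 10 and P_B = 15: Q_A = 699.5.
∂Q_A/∂P_B = -2.12P_B = -2.12(15) = -31.8000.
ε = (∂Q_A/∂P_B)(P_B/Q_A) = -31.8000 × (15/699.5) ≈ -0.682.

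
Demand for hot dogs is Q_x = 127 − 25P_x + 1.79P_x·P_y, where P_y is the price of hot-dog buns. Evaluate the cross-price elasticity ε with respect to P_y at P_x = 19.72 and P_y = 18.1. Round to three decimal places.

2.341

At P_x = 19.72 and P_y = 18.1: Q_x = 272.908.
∂Q_x/∂P_y = 1.79P_x = 1.79(19.72) = 35.2988.
ε = (∂Q_x/∂P_y)(P_y/Q_x) = 35.2988 × (18.1/272.908) ≈ 2.341.
ε > 0: substitutes.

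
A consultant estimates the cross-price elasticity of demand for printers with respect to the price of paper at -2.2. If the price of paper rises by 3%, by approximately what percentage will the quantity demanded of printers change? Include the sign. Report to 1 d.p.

%ΔQ ≈ ε × %ΔP of paper = -2.2 × (3%) = -6.6%.
Demand for printers falls by about 6.6%.

-6.6%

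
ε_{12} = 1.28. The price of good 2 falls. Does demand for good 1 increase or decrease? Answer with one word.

ε > 0 and the price of good 2 falls, so the quantity of good 1 moves in the same direction: it decreases.

decrease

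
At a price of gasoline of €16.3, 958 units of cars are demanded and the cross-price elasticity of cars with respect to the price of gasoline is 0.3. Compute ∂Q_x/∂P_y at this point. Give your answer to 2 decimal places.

17.63

ε = (∂Q_x/∂P_y)·(P_y/Q_x) ⇒ ∂Q_x/∂P_y = ε·Q_x/P_y = 0.3 × 958/16.3 ≈ 17.63.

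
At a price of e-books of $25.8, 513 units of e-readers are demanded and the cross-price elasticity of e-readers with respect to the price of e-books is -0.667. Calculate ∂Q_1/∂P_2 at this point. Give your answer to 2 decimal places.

ε = (∂Q_1/∂P_2)·(P_2/Q_1) ⇒ ∂Q_1/∂P_2 = ε·Q_1/P_2 = -0.667 × 513/25.8 ≈ -13.26.

-13.26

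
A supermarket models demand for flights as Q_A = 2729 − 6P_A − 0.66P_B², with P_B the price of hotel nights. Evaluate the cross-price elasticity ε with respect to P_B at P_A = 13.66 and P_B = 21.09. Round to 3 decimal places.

At P_A = 13.66 and P_B = 21.09: Q_A = 2353.480.
∂Q_A/∂P_B = -1.32P_B = -1.32(21.09) = -27.8388.
ε = (∂Q_A/∂P_B)(P_B/Q_A) = -27.8388 × (21.09/2353.480) ≈ -0.249.
ε < 0: complements.

-0.249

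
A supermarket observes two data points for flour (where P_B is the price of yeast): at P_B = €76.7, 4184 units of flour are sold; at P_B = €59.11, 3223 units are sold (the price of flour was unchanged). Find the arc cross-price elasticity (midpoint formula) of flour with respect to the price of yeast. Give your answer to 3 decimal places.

ΔQ_A = 3223 − 4184 = -961; ΔP_B = 59.11 − 76.7 = -17.59.
Midpoints: Q̄_A = 3703.5, P̄_B = 67.91.
ε = (ΔQ_A/Q̄_A)/(ΔP_B/P̄_B) = (-961/3703.5)/(-17.59/67.91) ≈ 1.002.
ε > 0: flour and yeast are substitutes.

1.002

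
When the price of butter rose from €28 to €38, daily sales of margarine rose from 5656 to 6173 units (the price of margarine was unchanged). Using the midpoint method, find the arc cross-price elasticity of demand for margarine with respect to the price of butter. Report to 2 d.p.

0.29

ΔQ_A = 6173 − 5656 = 517; ΔP_B = 38 − 28 = 10.
Midpoints: Q̄_A = 5914.5, P̄_B = 33.00.
ε = (ΔQ_A/Q̄_A)/(ΔP_B/P̄_B) = (517/5914.5)/(10/33.00) ≈ 0.29.
ε > 0: margarine and butter are substitutes.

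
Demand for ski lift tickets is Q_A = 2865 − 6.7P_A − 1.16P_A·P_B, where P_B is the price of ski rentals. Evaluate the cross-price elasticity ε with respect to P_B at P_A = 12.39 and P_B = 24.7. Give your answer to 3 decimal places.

At P_A = 12.39 and P_B = 24.7: Q_A = 2426.989.
∂Q_A/∂P_B = -1.16P_A = -1.16(12.39) = -14.3724.
ε = (∂Q_A/∂P_B)(P_B/Q_A) = -14.3724 × (24.7/2426.989) ≈ -0.146.
ε < 0: complements.

-0.146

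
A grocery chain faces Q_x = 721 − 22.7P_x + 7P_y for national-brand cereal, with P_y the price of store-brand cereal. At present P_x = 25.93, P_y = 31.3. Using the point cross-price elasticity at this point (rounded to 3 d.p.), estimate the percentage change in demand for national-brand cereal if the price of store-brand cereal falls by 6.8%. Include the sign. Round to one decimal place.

At P_x = 25.93, P_y = 31.3: Q_x = 351.489.
∂Q_x/∂P_y = 7.
ε = (∂Q_x/∂P_y)(P_y/Q_x) = 7.0000 × 31.3/351.489 ≈ 0.623.
%ΔQ_x ≈ ε × %ΔP_y = 0.623 × (-6.8%) = -4.2%.

-4.2%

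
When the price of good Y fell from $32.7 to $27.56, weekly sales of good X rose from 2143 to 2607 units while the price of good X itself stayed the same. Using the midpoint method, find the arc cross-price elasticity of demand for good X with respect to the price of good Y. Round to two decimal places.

-1.15

ΔQ_X = 2607 − 2143 = 464; ΔP_Y = 27.56 − 32.7 = -5.14.
Midpoints: Q̄_X = 2375.0, P̄_Y = 30.13.
ε = (ΔQ_X/Q̄_X)/(ΔP_Y/P̄_Y) = (464/2375.0)/(-5.14/30.13) ≈ -1.15.
ε < 0: good X and good Y are complements.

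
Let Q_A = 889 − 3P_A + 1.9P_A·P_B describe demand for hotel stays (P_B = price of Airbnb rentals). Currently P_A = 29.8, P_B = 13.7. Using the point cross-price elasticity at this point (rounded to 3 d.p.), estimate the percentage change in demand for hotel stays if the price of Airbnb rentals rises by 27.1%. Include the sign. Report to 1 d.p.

At P_A = 29.8, P_B = 13.7: Q_A = 1575.294.
∂Q_A/∂P_B = 1.9P_A = 56.6200.
ε = (∂Q_A/∂P_B)(P_B/Q_A) = 56.6200 × 13.7/1575.294 ≈ 0.492.
%ΔQ_A ≈ ε × %ΔP_B = 0.492 × (27.1%) = 13.3%.

13.3%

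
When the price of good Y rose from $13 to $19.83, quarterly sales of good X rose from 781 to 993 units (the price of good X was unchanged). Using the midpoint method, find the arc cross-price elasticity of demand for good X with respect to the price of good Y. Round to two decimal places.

0.57

ΔQ_X = 993 − 781 = 212; ΔP_Y = 19.83 − 13 = 6.83.
Midpoints: Q̄_X = 887.0, P̄_Y = 16.41.
ε = (ΔQ_X/Q̄_X)/(ΔP_Y/P̄_Y) = (212/887.0)/(6.83/16.41) ≈ 0.57.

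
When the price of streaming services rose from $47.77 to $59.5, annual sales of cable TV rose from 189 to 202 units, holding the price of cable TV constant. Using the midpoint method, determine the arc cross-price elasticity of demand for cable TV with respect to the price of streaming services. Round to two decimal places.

0.30

ΔQ_A = 202 − 189 = 13; ΔP_B = 59.5 − 47.77 = 11.73.
Midpoints: Q̄_A = 195.5, P̄_B = 53.64.
ε = (ΔQ_A/Q̄_A)/(ΔP_B/P̄_B) = (13/195.5)/(11.73/53.64) ≈ 0.30.
ε > 0: cable TV and streaming services are substitutes.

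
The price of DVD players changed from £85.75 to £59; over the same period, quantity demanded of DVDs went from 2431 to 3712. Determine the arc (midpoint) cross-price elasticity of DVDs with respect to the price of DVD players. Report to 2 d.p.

ΔQ_A = 3712 − 2431 = 1281; ΔP_B = 59 − 85.75 = -26.75.
Midpoints: Q̄_A = 3071.5, P̄_B = 72.38.
ε = (ΔQ_A/Q̄_A)/(ΔP_B/P̄_B) = (1281/3071.5)/(-26.75/72.38) ≈ -1.13.

-1.13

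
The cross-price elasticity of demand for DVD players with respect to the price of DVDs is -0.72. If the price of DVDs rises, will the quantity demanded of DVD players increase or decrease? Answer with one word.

decrease

ε < 0 and the price of DVDs rises, so the quantity of DVD players moves in the opposite direction: it decreases.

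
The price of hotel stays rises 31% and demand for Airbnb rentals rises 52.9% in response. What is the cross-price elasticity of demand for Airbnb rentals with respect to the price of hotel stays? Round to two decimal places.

ε = (%ΔQ of Airbnb rentals) / (%ΔP of hotel stays) = (52.9%) / (31%) ≈ 1.71.
Positive cross-price elasticity: substitutes.

1.71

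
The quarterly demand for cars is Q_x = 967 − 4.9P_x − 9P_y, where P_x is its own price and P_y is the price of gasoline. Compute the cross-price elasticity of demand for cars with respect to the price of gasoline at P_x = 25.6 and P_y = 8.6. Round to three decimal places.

At P_x = 25.6 and P_y = 8.6: Q_x = 764.16.
∂Q_x/∂P_y = -9.
ε = (∂Q_x/∂P_y)(P_y/Q_x) = -9 × (8.6/764.16) ≈ -0.101.
Since ε < 0, cars and gasoline are complements.

-0.101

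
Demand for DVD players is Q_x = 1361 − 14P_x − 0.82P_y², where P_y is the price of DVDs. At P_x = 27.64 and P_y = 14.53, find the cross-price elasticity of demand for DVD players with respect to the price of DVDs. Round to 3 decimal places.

-0.432

At P_x = 27.64 and P_y = 14.53: Q_x = 800.921.
∂Q_x/∂P_y = -1.64P_y = -1.64(14.53) = -23.8292.
ε = (∂Q_x/∂P_y)(P_y/Q_x) = -23.8292 × (14.53/800.921) ≈ -0.432.
ε < 0: complements.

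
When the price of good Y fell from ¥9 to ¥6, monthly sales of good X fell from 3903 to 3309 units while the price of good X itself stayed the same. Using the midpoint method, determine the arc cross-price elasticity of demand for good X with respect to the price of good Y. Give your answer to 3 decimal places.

0.412

ΔQ_X = 3309 − 3903 = -594; ΔP_Y = 6 − 9 = -3.
Midpoints: Q̄_X = 3606.0, P̄_Y = 7.50.
ε = (ΔQ_X/Q̄_X)/(ΔP_Y/P̄_Y) = (-594/3606.0)/(-3/7.50) ≈ 0.412.
ε > 0: good X and good Y are substitutes.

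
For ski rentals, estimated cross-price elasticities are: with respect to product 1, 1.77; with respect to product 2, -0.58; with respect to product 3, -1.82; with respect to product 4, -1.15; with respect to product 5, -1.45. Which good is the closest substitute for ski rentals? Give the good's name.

product 1

Substitutes have ε > 0. Among the positive values, 1.77 (product 1) is largest.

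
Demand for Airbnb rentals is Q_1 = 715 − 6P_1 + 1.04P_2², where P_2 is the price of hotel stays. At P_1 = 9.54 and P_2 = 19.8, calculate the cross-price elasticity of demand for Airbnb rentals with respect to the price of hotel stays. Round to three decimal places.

At P_1 = 9.54 and P_2 = 19.8: Q_1 = 1065.482.
∂Q_1/∂P_2 = 2.08P_2 = 2.08(19.8) = 41.1840.
ε = (∂Q_1/∂P_2)(P_2/Q_1) = 41.1840 × (19.8/1065.482) ≈ 0.765.

0.765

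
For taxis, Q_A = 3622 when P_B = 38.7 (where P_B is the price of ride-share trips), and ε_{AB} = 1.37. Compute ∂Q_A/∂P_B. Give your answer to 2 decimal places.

ε = (∂Q_A/∂P_B)·(P_B/Q_A) ⇒ ∂Q_A/∂P_B = ε·Q_A/P_B = 1.37 × 3622/38.7 ≈ 128.22.

128.22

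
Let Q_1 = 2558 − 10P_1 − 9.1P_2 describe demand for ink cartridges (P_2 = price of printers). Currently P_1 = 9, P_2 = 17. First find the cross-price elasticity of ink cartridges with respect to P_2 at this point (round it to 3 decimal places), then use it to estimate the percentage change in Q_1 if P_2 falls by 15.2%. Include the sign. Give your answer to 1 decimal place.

At P_1 = 9, P_2 = 17: Q_1 = 2313.3.
∂Q_1/∂P_2 = -9.1.
ε = (∂Q_1/∂P_2)(P_2/Q_1) = -9.1000 × 17/2313.3 ≈ -0.067.
%ΔQ_1 ≈ ε × %ΔP_2 = -0.067 × (-15.2%) = 1.0%.

1.0%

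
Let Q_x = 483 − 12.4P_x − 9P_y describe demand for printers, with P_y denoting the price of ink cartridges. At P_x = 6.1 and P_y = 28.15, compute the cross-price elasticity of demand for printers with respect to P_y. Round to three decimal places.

At P_x = 6.1 and P_y = 28.15: Q_x = 154.01.
∂Q_x/∂P_y = -9.
ε = (∂Q_x/∂P_y)(P_y/Q_x) = -9 × (28.15/154.01) ≈ -1.645.
Since ε < 0, printers and ink cartridges are complements.

-1.645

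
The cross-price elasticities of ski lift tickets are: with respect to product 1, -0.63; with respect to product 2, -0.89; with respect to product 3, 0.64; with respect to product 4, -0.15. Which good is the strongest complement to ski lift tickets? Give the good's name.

Complements have ε < 0. The most negative value is -0.89 (product 2).

product 2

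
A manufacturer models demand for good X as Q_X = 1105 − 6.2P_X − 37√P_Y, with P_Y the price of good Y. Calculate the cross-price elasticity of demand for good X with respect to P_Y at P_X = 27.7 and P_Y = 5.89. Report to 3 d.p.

At P_X = 27.7 and P_Y = 5.89: Q_X = 843.464.
∂Q_X/∂P_Y = -37/(2√P_Y) = -37/(2√5.89) = -7.6228.
ε = (∂Q_X/∂P_Y)(P_Y/Q_X) = -7.6228 × (5.89/843.464) ≈ -0.053.
ε < 0: complements.

-0.053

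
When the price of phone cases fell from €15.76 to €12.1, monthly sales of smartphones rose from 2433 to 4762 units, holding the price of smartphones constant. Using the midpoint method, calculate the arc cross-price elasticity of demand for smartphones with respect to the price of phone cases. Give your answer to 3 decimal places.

ΔQ_A = 4762 − 2433 = 2329; ΔP_B = 12.1 − 15.76 = -3.66.
Midpoints: Q̄_A = 3597.5, P̄_B = 13.93.
ε = (ΔQ_A/Q̄_A)/(ΔP_B/P̄_B) = (2329/3597.5)/(-3.66/13.93) ≈ -2.464.

-2.464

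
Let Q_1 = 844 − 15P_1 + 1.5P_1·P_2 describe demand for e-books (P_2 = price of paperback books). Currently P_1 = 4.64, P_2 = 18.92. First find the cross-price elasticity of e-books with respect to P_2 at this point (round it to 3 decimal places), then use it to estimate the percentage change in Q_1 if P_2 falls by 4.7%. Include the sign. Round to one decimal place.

At P_1 = 4.64, P_2 = 18.92: Q_1 = 906.083.
∂Q_1/∂P_2 = 1.5P_1 = 6.9600.
ε = (∂Q_1/∂P_2)(P_2/Q_1) = 6.9600 × 18.92/906.083 ≈ 0.145.
%ΔQ_1 ≈ ε × %ΔP_2 = 0.145 × (-4.7%) = -0.7%.

-0.7%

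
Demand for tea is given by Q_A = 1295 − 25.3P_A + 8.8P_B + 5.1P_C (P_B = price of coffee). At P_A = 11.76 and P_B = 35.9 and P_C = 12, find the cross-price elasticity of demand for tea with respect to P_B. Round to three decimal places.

0.230

At P_A = 11.76 and P_B = 35.9 and P_C = 12: Q_A = 1374.592.
∂Q_A/∂P_B = 8.8.
ε = (∂Q_A/∂P_B)(P_B/Q_A) = 8.8 × (35.9/1374.592) ≈ 0.230.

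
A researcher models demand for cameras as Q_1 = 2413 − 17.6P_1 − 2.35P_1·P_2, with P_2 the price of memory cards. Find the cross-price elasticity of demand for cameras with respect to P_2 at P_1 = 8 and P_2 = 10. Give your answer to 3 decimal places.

-0.090

At P_1 = 8 and P_2 = 10: Q_1 = 2084.2.
∂Q_1/∂P_2 = -2.35P_1 = -2.35(8) = -18.8000.
ε = (∂Q_1/∂P_2)(P_2/Q_1) = -18.8000 × (10/2084.2) ≈ -0.090.
ε < 0: complements.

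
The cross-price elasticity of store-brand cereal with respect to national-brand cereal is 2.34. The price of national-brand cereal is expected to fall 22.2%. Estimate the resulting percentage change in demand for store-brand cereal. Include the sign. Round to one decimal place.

-51.9%

%ΔQ ≈ ε × %ΔP of national-brand cereal = 2.34 × (-22.2%) = -51.9%.
Demand for store-brand cereal falls by about 51.9%.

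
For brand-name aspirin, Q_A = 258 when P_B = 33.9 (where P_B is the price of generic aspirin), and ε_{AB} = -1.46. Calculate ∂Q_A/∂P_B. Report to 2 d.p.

ε = (∂Q_A/∂P_B)·(P_B/Q_A) ⇒ ∂Q_A/∂P_B = ε·Q_A/P_B = -1.46 × 258/33.9 ≈ -11.11.

-11.11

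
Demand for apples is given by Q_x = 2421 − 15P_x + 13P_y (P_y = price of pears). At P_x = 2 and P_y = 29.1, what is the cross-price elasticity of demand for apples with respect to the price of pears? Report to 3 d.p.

At P_x = 2 and P_y = 29.1: Q_x = 2769.3.
∂Q_x/∂P_y = 13.
ε = (∂Q_x/∂P_y)(P_y/Q_x) = 13 × (29.1/2769.3) ≈ 0.137.

0.137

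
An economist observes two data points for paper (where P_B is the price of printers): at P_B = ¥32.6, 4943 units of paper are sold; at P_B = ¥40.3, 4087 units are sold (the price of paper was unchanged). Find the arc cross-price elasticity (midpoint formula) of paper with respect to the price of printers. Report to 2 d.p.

-0.90

ΔQ_A = 4087 − 4943 = -856; ΔP_B = 40.3 − 32.6 = 7.7.
Midpoints: Q̄_A = 4515.0, P̄_B = 36.45.
ε = (ΔQ_A/Q̄_A)/(ΔP_B/P̄_B) = (-856/4515.0)/(7.7/36.45) ≈ -0.90.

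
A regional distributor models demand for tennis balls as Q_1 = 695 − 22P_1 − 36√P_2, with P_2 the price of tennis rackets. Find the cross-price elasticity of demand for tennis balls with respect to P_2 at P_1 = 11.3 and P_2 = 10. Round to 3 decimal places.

-0.171

At P_1 = 11.3 and P_2 = 10: Q_1 = 332.558.
∂Q_1/∂P_2 = -36/(2√P_2) = -36/(2√10) = -5.6921.
ε = (∂Q_1/∂P_2)(P_2/Q_1) = -5.6921 × (10/332.558) ≈ -0.171.
ε < 0: complements.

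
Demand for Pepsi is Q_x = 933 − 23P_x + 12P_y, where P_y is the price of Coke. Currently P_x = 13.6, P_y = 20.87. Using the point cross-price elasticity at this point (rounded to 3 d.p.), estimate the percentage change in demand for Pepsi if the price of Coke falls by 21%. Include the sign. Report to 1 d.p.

-6.0%

At P_x = 13.6, P_y = 20.87: Q_x = 870.64.
∂Q_x/∂P_y = 12.
ε = (∂Q_x/∂P_y)(P_y/Q_x) = 12.0000 × 20.87/870.64 ≈ 0.288.
%ΔQ_x ≈ ε × %ΔP_y = 0.288 × (-21%) = -6.0%.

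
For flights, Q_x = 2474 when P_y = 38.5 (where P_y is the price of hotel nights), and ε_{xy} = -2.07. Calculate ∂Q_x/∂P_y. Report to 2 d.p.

ε = (∂Q_x/∂P_y)·(P_y/Q_x) ⇒ ∂Q_x/∂P_y = ε·Q_x/P_y = -2.07 × 2474/38.5 ≈ -133.02.

-133.02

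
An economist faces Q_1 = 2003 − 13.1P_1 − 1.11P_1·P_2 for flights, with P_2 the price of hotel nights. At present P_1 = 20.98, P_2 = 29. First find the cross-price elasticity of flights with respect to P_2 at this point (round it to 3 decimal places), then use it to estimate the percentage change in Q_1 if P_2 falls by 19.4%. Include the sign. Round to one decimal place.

12.4%

At P_1 = 20.98, P_2 = 29: Q_1 = 1052.816.
∂Q_1/∂P_2 = -1.11P_1 = -23.2878.
ε = (∂Q_1/∂P_2)(P_2/Q_1) = -23.2878 × 29/1052.816 ≈ -0.641.
%ΔQ_1 ≈ ε × %ΔP_2 = -0.641 × (-19.4%) = 12.4%.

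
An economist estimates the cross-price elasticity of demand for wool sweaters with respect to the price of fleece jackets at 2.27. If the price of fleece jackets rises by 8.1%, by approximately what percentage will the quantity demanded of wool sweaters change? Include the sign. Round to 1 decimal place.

18.4%

%ΔQ ≈ ε × %ΔP of fleece jackets = 2.27 × (8.1%) = 18.4%.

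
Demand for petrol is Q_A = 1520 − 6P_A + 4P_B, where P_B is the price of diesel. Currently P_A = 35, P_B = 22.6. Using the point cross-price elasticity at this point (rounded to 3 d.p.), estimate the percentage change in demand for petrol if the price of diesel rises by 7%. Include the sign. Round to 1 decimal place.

0.5%

At P_A = 35, P_B = 22.6: Q_A = 1400.4.
∂Q_A/∂P_B = 4.
ε = (∂Q_A/∂P_B)(P_B/Q_A) = 4.0000 × 22.6/1400.4 ≈ 0.065.
%ΔQ_A ≈ ε × %ΔP_B = 0.065 × (7%) = 0.5%.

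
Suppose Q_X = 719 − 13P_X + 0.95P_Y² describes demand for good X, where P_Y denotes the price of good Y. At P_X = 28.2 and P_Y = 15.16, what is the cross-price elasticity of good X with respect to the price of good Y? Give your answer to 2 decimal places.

0.77

At P_X = 28.2 and P_Y = 15.16: Q_X = 570.734.
∂Q_X/∂P_Y = 1.9P_Y = 1.9(15.16) = 28.8040.
ε = (∂Q_X/∂P_Y)(P_Y/Q_X) = 28.8040 × (15.16/570.734) ≈ 0.77.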